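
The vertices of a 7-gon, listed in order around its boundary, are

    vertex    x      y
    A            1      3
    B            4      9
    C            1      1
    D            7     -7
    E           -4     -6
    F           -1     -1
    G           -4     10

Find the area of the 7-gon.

Cross-terms: -3, -5, -14, -70, -2, -14, -22  ⇒  Σ = -130
Area = |Σ|/2 = 65.

65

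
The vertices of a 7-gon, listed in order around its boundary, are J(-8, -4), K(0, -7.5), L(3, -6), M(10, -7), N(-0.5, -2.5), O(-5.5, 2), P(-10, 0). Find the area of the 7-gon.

J→K: (-8)(-7.5) − (0)(-4) = 60
K→L: (0)(-6) − (3)(-7.5) = 22.5
L→M: (3)(-7) − (10)(-6) = 39
M→N: (10)(-2.5) − (-0.5)(-7) = -28.5
N→O: (-0.5)(2) − (-5.5)(-2.5) = -14.75
O→P: (-5.5)(0) − (-10)(2) = 20
P→J: (-10)(-4) − (-8)(0) = 40
Σ = 138.25
Area = |Σ|/2 = 69.125.

69.125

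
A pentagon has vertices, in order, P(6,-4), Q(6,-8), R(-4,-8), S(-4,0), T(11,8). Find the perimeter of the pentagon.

52

|PQ| = √((0)² + (-4)²) = √16 = 4
|QR| = √((-10)² + (0)²) = √100 = 10
|RS| = √((0)² + (8)²) = √64 = 8
|ST| = √((15)² + (8)²) = √289 = 17
|TP| = √((-5)² + (-12)²) = √169 = 13
Perimeter = 4 + 10 + 8 + 17 + 13 = 52.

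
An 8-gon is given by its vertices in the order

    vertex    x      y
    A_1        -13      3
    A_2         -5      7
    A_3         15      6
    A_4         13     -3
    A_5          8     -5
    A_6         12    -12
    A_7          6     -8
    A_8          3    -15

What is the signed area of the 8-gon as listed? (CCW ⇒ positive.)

Apply Gauss's area formula: 2A = Σ (x_i·y_{i+1} − x_{i+1}·y_i), indices taken mod 8.
Σ = (-76) + (-135) + (-123) + (-41) + (-36) + (-24) + (-66) + (-186) = -687
Signed area = Σ/2 = -343.5 (negative ⇒ clockwise traversal).

-343.5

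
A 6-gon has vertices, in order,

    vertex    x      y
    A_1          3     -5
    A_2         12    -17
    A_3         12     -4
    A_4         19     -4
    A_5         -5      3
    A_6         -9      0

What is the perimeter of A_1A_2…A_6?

78

|A_1A_2| = √((9)² + (-12)²) = √225 = 15
|A_2A_3| = √((0)² + (13)²) = √169 = 13
|A_3A_4| = √((7)² + (0)²) = √49 = 7
|A_4A_5| = √((-24)² + (7)²) = √625 = 25
|A_5A_6| = √((-4)² + (-3)²) = √25 = 5
|A_6A_1| = √((12)² + (-5)²) = √169 = 13
Perimeter = 15 + 13 + 7 + 25 + 5 + 13 = 78.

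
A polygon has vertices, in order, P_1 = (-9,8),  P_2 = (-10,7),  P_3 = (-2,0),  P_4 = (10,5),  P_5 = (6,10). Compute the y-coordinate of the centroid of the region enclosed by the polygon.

1279/229

Apply Gauss's area formula. First the cross-terms c_i = x_i·y_{i+1} − x_{i+1}·y_i:
  17, 14, -10, 70, 138  ⇒  2A = 229, A = 114.5.
Then Σ (y_i + y_{i+1})·c_i = 3837, so ȳ = 3837 / (6·114.5) = 1279/229.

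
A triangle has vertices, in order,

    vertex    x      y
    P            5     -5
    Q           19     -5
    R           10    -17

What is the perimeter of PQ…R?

|PQ| = √((14)² + (0)²) = √196 = 14
|QR| = √((-9)² + (-12)²) = √225 = 15
|RP| = √((-5)² + (12)²) = √169 = 13
Perimeter = 14 + 15 + 13 = 42.

42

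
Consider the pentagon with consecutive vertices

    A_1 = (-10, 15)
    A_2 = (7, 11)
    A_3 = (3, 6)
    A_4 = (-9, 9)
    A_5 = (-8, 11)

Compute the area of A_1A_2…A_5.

81

Cross-terms: -215, 9, 81, -27, -10  ⇒  Σ = -162
Area = |Σ|/2 = 81.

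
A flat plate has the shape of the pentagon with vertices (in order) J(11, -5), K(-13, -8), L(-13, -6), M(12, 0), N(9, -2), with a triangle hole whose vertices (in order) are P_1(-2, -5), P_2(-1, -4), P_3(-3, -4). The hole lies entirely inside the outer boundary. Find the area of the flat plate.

Outer boundary:
Cross-terms: -153, -26, 72, -24, -23  ⇒  Σ = -154
Area = |Σ|/2 = 77.
Hole:
P_1→P_2: (-2)(-4) − (-1)(-5) = 3
P_2→P_3: (-1)(-4) − (-3)(-4) = -8
P_3→P_1: (-3)(-5) − (-2)(-4) = 7
Σ = 2
Area = |Σ|/2 = 1.
Net area = 77 − 1 = 76.

76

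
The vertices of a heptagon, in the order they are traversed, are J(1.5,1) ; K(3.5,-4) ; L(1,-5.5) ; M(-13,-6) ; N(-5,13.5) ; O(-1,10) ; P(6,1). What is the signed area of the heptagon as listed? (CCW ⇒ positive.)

-200.375

Σ = (-9.5) + (-15.25) + (-77.5) + (-205.5) + (-36.5) + (-61) + (4.5) = -400.75
Signed area = Σ/2 = -200.375 (negative ⇒ clockwise traversal).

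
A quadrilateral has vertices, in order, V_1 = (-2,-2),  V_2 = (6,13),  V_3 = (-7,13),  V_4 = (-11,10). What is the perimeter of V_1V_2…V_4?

|V_1V_2| = √((8)² + (15)²) = √289 = 17
|V_2V_3| = √((-13)² + (0)²) = √169 = 13
|V_3V_4| = √((-4)² + (-3)²) = √25 = 5
|V_4V_1| = √((9)² + (-12)²) = √225 = 15
Perimeter = 17 + 13 + 5 + 15 = 50.

50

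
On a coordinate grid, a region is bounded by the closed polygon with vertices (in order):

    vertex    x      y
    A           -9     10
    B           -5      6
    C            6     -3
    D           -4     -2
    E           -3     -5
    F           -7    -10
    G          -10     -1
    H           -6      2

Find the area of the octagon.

Apply the surveyor's formula: 2A = Σ (x_i·y_{i+1} − x_{i+1}·y_i), indices taken mod 8.
Σ = (-4) + (-21) + (-24) + (14) + (-5) + (-93) + (-26) + (-42) = -201
Area = |Σ|/2 = 100.5.

100.5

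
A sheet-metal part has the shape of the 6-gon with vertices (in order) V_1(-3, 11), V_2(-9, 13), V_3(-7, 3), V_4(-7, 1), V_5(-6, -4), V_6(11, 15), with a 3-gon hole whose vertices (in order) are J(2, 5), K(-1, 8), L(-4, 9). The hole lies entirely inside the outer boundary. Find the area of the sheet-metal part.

143

Outer boundary:
V_1→V_2: (-3)(13) − (-9)(11) = 60
V_2→V_3: (-9)(3) − (-7)(13) = 64
V_3→V_4: (-7)(1) − (-7)(3) = 14
V_4→V_5: (-7)(-4) − (-6)(1) = 34
V_5→V_6: (-6)(15) − (11)(-4) = -46
V_6→V_1: (11)(11) − (-3)(15) = 166
Σ = 292
Area = |Σ|/2 = 146.
Hole:
Σ = (21) + (23) + (-38) = 6
Area = |Σ|/2 = 3.
Net area = 146 − 3 = 143.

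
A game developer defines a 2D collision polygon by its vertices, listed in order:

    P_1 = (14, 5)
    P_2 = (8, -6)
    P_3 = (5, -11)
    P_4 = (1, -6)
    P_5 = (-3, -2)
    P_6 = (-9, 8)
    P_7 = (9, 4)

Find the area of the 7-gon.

191

Σ = (-124) + (-58) + (-19) + (-20) + (-42) + (-108) + (-11) = -382
Area = |Σ|/2 = 191.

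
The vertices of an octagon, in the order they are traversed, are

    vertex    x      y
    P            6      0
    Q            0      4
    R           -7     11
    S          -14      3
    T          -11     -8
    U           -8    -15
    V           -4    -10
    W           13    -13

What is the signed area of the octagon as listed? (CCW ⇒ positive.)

Cross-terms: 24, 28, 133, 145, 101, 20, 182, 78  ⇒  Σ = 711
Signed area = Σ/2 = 355.5 (positive ⇒ counter-clockwise traversal).

355.5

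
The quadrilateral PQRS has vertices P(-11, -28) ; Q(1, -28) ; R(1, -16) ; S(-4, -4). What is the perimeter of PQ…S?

62

|PQ| = √((12)² + (0)²) = √144 = 12
|QR| = √((0)² + (12)²) = √144 = 12
|RS| = √((-5)² + (12)²) = √169 = 13
|SP| = √((-7)² + (-24)²) = √625 = 25
Perimeter = 12 + 12 + 13 + 25 = 62.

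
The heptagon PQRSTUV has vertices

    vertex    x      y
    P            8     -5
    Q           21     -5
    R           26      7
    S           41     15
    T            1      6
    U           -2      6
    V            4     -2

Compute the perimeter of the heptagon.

|PQ| = √((13)² + (0)²) = √169 = 13
|QR| = √((5)² + (12)²) = √169 = 13
|RS| = √((15)² + (8)²) = √289 = 17
|ST| = √((-40)² + (-9)²) = √1681 = 41
|TU| = √((-3)² + (0)²) = √9 = 3
|UV| = √((6)² + (-8)²) = √100 = 10
|VP| = √((4)² + (-3)²) = √25 = 5
Perimeter = 13 + 13 + 17 + 41 + 3 + 10 + 5 = 102.

102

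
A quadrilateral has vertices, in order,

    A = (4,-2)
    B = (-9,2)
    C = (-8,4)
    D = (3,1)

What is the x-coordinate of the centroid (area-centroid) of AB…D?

Apply the shoelace formula. First the cross-terms c_i = x_i·y_{i+1} − x_{i+1}·y_i:
  -10, -20, -20, -10  ⇒  2A = -60, A = -30.
Then Σ (x_i + x_{i+1})·c_i = 420, so x̄ = 420 / (6·(-30)) = -7/3.

-7/3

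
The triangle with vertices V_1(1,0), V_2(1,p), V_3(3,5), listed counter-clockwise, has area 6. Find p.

The doubled signed area Σ (x_i y_{i+1} − x_{i+1} y_i) is linear in p.
With p=0 it equals 0; the coefficient of p is -2 (from the two edges through V_2).
So -2·p + 0 = 2·6 = 12 ⇒ p = -6.

-6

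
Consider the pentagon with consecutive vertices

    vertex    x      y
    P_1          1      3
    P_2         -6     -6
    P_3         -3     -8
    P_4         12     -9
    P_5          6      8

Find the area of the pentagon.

Σ = (12) + (30) + (123) + (150) + (10) = 325
Area = |Σ|/2 = 162.5.

162.5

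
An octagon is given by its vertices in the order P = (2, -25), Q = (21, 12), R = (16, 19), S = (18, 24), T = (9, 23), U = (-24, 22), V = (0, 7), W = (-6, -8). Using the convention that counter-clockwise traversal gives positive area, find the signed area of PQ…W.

893

Σ = (549) + (207) + (42) + (198) + (750) + (-168) + (42) + (166) = 1786
Signed area = Σ/2 = 893 (positive ⇒ counter-clockwise traversal).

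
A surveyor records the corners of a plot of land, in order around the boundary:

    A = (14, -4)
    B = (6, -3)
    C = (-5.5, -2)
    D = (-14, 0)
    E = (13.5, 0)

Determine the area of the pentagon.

A→B: (14)(-3) − (6)(-4) = -18
B→C: (6)(-2) − (-5.5)(-3) = -28.5
C→D: (-5.5)(0) − (-14)(-2) = -28
D→E: (-14)(0) − (13.5)(0) = 0
E→A: (13.5)(-4) − (14)(0) = -54
Σ = -128.5
Area = |Σ|/2 = 64.25.

64.25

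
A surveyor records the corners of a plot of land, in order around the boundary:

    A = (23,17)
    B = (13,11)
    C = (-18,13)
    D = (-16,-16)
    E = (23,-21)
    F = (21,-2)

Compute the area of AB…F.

1198.5

Cross-terms: 32, 367, 496, 704, 395, 403  ⇒  Σ = 2397
Area = |Σ|/2 = 1198.5.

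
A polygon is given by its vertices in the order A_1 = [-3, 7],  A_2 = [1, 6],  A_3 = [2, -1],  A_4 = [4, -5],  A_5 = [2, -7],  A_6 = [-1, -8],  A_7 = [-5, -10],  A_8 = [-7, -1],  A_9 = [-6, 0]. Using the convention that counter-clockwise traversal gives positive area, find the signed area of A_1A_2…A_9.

-114

Apply the shoelace (surveyor's) formula: 2A = Σ (x_i·y_{i+1} − x_{i+1}·y_i), indices taken mod 9.
A_1→A_2: (-3)(6) − (1)(7) = -25
A_2→A_3: (1)(-1) − (2)(6) = -13
A_3→A_4: (2)(-5) − (4)(-1) = -6
A_4→A_5: (4)(-7) − (2)(-5) = -18
A_5→A_6: (2)(-8) − (-1)(-7) = -23
A_6→A_7: (-1)(-10) − (-5)(-8) = -30
A_7→A_8: (-5)(-1) − (-7)(-10) = -65
A_8→A_9: (-7)(0) − (-6)(-1) = -6
A_9→A_1: (-6)(7) − (-3)(0) = -42
Σ = -228
Signed area = Σ/2 = -114 (negative ⇒ clockwise traversal).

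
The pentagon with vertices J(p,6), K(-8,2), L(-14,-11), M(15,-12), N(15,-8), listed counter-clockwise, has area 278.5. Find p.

Write out the shoelace sum; only the two edges meeting at J involve p:
2·Area = [(15·6 − p·(-8)) + (p·2 − (-8)·6)] + 509
       = 10·p + 647 = 557
⇒ p = -9.

-9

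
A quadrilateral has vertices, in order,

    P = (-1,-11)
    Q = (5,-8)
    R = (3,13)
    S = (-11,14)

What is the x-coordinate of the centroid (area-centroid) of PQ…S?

-89/59

Apply the shoelace formula. First the cross-terms c_i = x_i·y_{i+1} − x_{i+1}·y_i:
  63, 89, 185, 135  ⇒  2A = 472, A = 236.
Then Σ (x_i + x_{i+1})·c_i = -2136, so x̄ = -2136 / (6·236) = -89/59.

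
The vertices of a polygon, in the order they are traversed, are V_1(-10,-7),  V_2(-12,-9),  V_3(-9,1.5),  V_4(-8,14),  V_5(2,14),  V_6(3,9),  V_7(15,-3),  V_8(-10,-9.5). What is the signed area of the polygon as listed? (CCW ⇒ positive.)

-356.25

Apply Gauss's area formula: 2A = Σ (x_i·y_{i+1} − x_{i+1}·y_i), indices taken mod 8.
V_1→V_2: (-10)(-9) − (-12)(-7) = 6
V_2→V_3: (-12)(1.5) − (-9)(-9) = -99
V_3→V_4: (-9)(14) − (-8)(1.5) = -114
V_4→V_5: (-8)(14) − (2)(14) = -140
V_5→V_6: (2)(9) − (3)(14) = -24
V_6→V_7: (3)(-3) − (15)(9) = -144
V_7→V_8: (15)(-9.5) − (-10)(-3) = -172.5
V_8→V_1: (-10)(-7) − (-10)(-9.5) = -25
Σ = -712.5
Signed area = Σ/2 = -356.25 (negative ⇒ clockwise traversal).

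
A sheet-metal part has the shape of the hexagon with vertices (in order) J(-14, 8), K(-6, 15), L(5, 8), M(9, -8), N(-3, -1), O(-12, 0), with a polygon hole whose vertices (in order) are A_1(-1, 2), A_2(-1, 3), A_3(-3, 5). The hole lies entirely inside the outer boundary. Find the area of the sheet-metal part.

268

Outer boundary:
Apply the surveyor's formula: 2A = Σ (x_i·y_{i+1} − x_{i+1}·y_i), indices taken mod 6.
Σ = (-162) + (-123) + (-112) + (-33) + (-12) + (-96) = -538
Area = |Σ|/2 = 269.
Hole:
Apply Gauss's area formula: 2A = Σ (x_i·y_{i+1} − x_{i+1}·y_i), indices taken mod 3.
Σ = (-1) + (4) + (-1) = 2
Area = |Σ|/2 = 1.
Net area = 269 − 1 = 268.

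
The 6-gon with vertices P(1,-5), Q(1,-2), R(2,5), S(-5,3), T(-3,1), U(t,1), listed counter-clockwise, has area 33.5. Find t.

Write out the shoelace sum; only the two edges meeting at U involve t:
2·Area = [((-3)·1 − t·1) + (t·(-5) − 1·1)] + 47
       = -6·t + 43 = 67
⇒ t = -4.

-4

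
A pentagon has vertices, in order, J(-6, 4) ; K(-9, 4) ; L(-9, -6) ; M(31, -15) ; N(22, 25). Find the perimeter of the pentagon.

|JK| = √((-3)² + (0)²) = √9 = 3
|KL| = √((0)² + (-10)²) = √100 = 10
|LM| = √((40)² + (-9)²) = √1681 = 41
|MN| = √((-9)² + (40)²) = √1681 = 41
|NJ| = √((-28)² + (-21)²) = √1225 = 35
Perimeter = 3 + 10 + 41 + 41 + 35 = 130.

130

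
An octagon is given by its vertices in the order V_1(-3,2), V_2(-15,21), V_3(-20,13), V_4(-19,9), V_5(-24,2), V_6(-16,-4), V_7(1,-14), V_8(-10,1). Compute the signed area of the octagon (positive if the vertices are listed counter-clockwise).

Apply the shoelace formula: 2A = Σ (x_i·y_{i+1} − x_{i+1}·y_i), indices taken mod 8.
V_1→V_2: (-3)(21) − (-15)(2) = -33
V_2→V_3: (-15)(13) − (-20)(21) = 225
V_3→V_4: (-20)(9) − (-19)(13) = 67
V_4→V_5: (-19)(2) − (-24)(9) = 178
V_5→V_6: (-24)(-4) − (-16)(2) = 128
V_6→V_7: (-16)(-14) − (1)(-4) = 228
V_7→V_8: (1)(1) − (-10)(-14) = -139
V_8→V_1: (-10)(2) − (-3)(1) = -17
Σ = 637
Signed area = Σ/2 = 318.5 (positive ⇒ counter-clockwise traversal).

318.5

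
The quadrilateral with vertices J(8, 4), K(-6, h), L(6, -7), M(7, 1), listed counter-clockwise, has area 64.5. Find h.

-6

Write out the shoelace sum; only the two edges meeting at K involve h:
2·Area = [(8·h − (-6)·4) + ((-6)·(-7) − 6·h)] + 75
       = 2·h + 141 = 129
⇒ h = -6.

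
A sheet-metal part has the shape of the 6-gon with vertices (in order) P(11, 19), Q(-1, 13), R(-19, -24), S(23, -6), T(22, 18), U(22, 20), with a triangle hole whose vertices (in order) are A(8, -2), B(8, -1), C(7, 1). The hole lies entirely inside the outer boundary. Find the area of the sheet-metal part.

Outer boundary:
Apply Gauss's area formula: 2A = Σ (x_i·y_{i+1} − x_{i+1}·y_i), indices taken mod 6.
Cross-terms: 162, 271, 666, 546, 44, 198  ⇒  Σ = 1887
Area = |Σ|/2 = 943.5.
Hole:
A→B: (8)(-1) − (8)(-2) = 8
B→C: (8)(1) − (7)(-1) = 15
C→A: (7)(-2) − (8)(1) = -22
Σ = 1
Area = |Σ|/2 = 0.5.
Net area = 943.5 − 0.5 = 943.

943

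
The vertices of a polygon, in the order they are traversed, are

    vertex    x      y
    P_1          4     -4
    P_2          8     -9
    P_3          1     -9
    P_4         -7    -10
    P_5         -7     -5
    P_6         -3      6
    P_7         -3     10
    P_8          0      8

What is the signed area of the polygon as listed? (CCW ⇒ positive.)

-150

Σ = (-4) + (-63) + (-73) + (-35) + (-57) + (-12) + (-24) + (-32) = -300
Signed area = Σ/2 = -150 (negative ⇒ clockwise traversal).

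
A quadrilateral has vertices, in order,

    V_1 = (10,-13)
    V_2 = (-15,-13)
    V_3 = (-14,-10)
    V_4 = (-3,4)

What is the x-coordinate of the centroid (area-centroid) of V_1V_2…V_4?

Apply the shoelace (surveyor's) formula. First the cross-terms c_i = x_i·y_{i+1} − x_{i+1}·y_i:
  -325, -32, -86, -1  ⇒  2A = -444, A = -222.
Then Σ (x_i + x_{i+1})·c_i = 4008, so x̄ = 4008 / (6·(-222)) = -334/111.

-334/111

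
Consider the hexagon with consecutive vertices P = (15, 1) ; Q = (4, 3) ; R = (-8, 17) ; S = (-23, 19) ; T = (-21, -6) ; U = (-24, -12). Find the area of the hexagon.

586.5

Apply the shoelace formula: 2A = Σ (x_i·y_{i+1} − x_{i+1}·y_i), indices taken mod 6.
Σ = (41) + (92) + (239) + (537) + (108) + (156) = 1173
Area = |Σ|/2 = 586.5.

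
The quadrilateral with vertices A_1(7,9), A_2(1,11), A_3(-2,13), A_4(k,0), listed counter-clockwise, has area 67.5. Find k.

Write out the shoelace sum; only the two edges meeting at A_4 involve k:
2·Area = [((-2)·0 − k·13) + (k·9 − 7·0)] + 103
       = -4·k + 103 = 135
⇒ k = -8.

-8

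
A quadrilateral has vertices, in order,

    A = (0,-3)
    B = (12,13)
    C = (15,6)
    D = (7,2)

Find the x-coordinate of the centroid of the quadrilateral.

55/6

Apply Gauss's area formula. First the cross-terms c_i = x_i·y_{i+1} − x_{i+1}·y_i:
  36, -123, -12, -21  ⇒  2A = -120, A = -60.
Then Σ (x_i + x_{i+1})·c_i = -3300, so x̄ = -3300 / (6·(-60)) = 55/6.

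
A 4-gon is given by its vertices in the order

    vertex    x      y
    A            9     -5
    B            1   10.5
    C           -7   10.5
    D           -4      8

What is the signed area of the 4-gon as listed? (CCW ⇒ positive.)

58.75

Σ = (99.5) + (84) + (-14) + (-52) = 117.5
Signed area = Σ/2 = 58.75 (positive ⇒ counter-clockwise traversal).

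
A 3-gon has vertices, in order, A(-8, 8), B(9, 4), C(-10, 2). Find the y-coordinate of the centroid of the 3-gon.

Apply the surveyor's formula. First the cross-terms c_i = x_i·y_{i+1} − x_{i+1}·y_i:
  -104, 58, -64  ⇒  2A = -110, A = -55.
Then Σ (y_i + y_{i+1})·c_i = -1540, so ȳ = -1540 / (6·(-55)) = 14/3.

14/3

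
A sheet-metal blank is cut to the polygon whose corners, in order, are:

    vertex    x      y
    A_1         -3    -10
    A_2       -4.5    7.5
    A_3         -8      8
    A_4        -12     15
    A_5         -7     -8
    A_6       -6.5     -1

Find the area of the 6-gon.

75.25

Apply Gauss's area formula: 2A = Σ (x_i·y_{i+1} − x_{i+1}·y_i), indices taken mod 6.
Cross-terms: -67.5, 24, -24, 201, -45, 62  ⇒  Σ = 150.5
Area = |Σ|/2 = 75.25.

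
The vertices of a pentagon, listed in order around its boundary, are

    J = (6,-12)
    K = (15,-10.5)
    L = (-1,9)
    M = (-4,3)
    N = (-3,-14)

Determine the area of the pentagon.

229.75

Σ = (117) + (124.5) + (33) + (65) + (120) = 459.5
Area = |Σ|/2 = 229.75.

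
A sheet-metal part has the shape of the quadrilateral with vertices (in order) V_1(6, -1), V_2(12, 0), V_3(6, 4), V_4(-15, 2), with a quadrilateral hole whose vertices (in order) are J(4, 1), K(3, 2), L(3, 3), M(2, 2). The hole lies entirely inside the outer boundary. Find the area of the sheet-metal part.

66.5

Outer boundary:
Cross-terms: 12, 48, 72, 3  ⇒  Σ = 135
Area = |Σ|/2 = 67.5.
Hole:
Apply Gauss's area formula: 2A = Σ (x_i·y_{i+1} − x_{i+1}·y_i), indices taken mod 4.
Σ = (5) + (3) + (0) + (-6) = 2
Area = |Σ|/2 = 1.
Net area = 67.5 − 1 = 66.5.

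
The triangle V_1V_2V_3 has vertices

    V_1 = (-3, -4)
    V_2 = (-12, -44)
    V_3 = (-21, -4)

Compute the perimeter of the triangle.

100

|V_1V_2| = √((-9)² + (-40)²) = √1681 = 41
|V_2V_3| = √((-9)² + (40)²) = √1681 = 41
|V_3V_1| = √((18)² + (0)²) = √324 = 18
Perimeter = 41 + 41 + 18 = 100.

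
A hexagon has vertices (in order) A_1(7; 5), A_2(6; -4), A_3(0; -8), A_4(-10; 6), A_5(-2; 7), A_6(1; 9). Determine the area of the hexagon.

Apply Gauss's area formula: 2A = Σ (x_i·y_{i+1} − x_{i+1}·y_i), indices taken mod 6.
A_1→A_2: (7)(-4) − (6)(5) = -58
A_2→A_3: (6)(-8) − (0)(-4) = -48
A_3→A_4: (0)(6) − (-10)(-8) = -80
A_4→A_5: (-10)(7) − (-2)(6) = -58
A_5→A_6: (-2)(9) − (1)(7) = -25
A_6→A_1: (1)(5) − (7)(9) = -58
Σ = -327
Area = |Σ|/2 = 163.5.

163.5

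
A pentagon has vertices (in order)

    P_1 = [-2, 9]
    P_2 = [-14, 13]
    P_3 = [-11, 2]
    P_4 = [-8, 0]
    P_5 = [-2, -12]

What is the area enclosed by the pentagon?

142.5

Apply the surveyor's formula: 2A = Σ (x_i·y_{i+1} − x_{i+1}·y_i), indices taken mod 5.
Cross-terms: 100, 115, 16, 96, -42  ⇒  Σ = 285
Area = |Σ|/2 = 142.5.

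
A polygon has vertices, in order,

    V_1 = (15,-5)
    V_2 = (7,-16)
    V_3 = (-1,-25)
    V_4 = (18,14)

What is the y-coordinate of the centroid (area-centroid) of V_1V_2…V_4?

Apply the surveyor's formula. First the cross-terms c_i = x_i·y_{i+1} − x_{i+1}·y_i:
  -205, -191, 436, -300  ⇒  2A = -260, A = -130.
Then Σ (y_i + y_{i+1})·c_i = 4640, so ȳ = 4640 / (6·(-130)) = -232/39.

-232/39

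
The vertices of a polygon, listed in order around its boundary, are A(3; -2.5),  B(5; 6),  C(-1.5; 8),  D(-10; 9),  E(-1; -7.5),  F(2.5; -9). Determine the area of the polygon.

139.25

Apply the surveyor's formula: 2A = Σ (x_i·y_{i+1} − x_{i+1}·y_i), indices taken mod 6.
A→B: (3)(6) − (5)(-2.5) = 30.5
B→C: (5)(8) − (-1.5)(6) = 49
C→D: (-1.5)(9) − (-10)(8) = 66.5
D→E: (-10)(-7.5) − (-1)(9) = 84
E→F: (-1)(-9) − (2.5)(-7.5) = 27.75
F→A: (2.5)(-2.5) − (3)(-9) = 20.75
Σ = 278.5
Area = |Σ|/2 = 139.25.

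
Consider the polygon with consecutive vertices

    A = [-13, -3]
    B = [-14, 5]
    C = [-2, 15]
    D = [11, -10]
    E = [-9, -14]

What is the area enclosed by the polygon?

425.5

Apply the shoelace (surveyor's) formula: 2A = Σ (x_i·y_{i+1} − x_{i+1}·y_i), indices taken mod 5.
Cross-terms: -107, -200, -145, -244, -155  ⇒  Σ = -851
Area = |Σ|/2 = 425.5.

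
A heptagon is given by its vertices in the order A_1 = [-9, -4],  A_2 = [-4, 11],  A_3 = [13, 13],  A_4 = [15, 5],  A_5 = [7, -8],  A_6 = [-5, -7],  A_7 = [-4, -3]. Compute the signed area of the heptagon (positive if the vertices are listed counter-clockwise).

A_1→A_2: (-9)(11) − (-4)(-4) = -115
A_2→A_3: (-4)(13) − (13)(11) = -195
A_3→A_4: (13)(5) − (15)(13) = -130
A_4→A_5: (15)(-8) − (7)(5) = -155
A_5→A_6: (7)(-7) − (-5)(-8) = -89
A_6→A_7: (-5)(-3) − (-4)(-7) = -13
A_7→A_1: (-4)(-4) − (-9)(-3) = -11
Σ = -708
Signed area = Σ/2 = -354 (negative ⇒ clockwise traversal).

-354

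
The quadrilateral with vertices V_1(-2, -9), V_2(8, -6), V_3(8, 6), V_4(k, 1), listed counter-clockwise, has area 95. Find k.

The doubled signed area Σ (x_i y_{i+1} − x_{i+1} y_i) is linear in k.
With k=0 it equals 190; the coefficient of k is -15 (from the two edges through V_4).
So -15·k + 190 = 2·95 = 190 ⇒ k = 0.

0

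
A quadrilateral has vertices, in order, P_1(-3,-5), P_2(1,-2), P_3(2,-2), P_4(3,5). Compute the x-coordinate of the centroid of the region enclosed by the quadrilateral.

Apply Gauss's area formula. First the cross-terms c_i = x_i·y_{i+1} − x_{i+1}·y_i:
  11, 2, 16, 0  ⇒  2A = 29, A = 14.5.
Then Σ (x_i + x_{i+1})·c_i = 64, so x̄ = 64 / (6·14.5) = 64/87.

64/87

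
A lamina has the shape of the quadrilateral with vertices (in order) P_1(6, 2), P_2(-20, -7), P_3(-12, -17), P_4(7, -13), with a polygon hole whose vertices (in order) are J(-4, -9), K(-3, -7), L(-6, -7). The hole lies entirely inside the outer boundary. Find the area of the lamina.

307.5

Outer boundary:
P_1→P_2: (6)(-7) − (-20)(2) = -2
P_2→P_3: (-20)(-17) − (-12)(-7) = 256
P_3→P_4: (-12)(-13) − (7)(-17) = 275
P_4→P_1: (7)(2) − (6)(-13) = 92
Σ = 621
Area = |Σ|/2 = 310.5.
Hole:
Apply the shoelace (surveyor's) formula: 2A = Σ (x_i·y_{i+1} − x_{i+1}·y_i), indices taken mod 3.
J→K: (-4)(-7) − (-3)(-9) = 1
K→L: (-3)(-7) − (-6)(-7) = -21
L→J: (-6)(-9) − (-4)(-7) = 26
Σ = 6
Area = |Σ|/2 = 3.
Net area = 310.5 − 3 = 307.5.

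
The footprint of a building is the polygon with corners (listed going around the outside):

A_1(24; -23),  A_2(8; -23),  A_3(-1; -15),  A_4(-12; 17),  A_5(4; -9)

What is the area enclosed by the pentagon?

272

Apply the surveyor's formula: 2A = Σ (x_i·y_{i+1} − x_{i+1}·y_i), indices taken mod 5.
Σ = (-368) + (-143) + (-197) + (40) + (124) = -544
Area = |Σ|/2 = 272.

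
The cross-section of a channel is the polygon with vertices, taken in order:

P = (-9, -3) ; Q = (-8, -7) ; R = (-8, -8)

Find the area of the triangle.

0.5

Apply Gauss's area formula: 2A = Σ (x_i·y_{i+1} − x_{i+1}·y_i), indices taken mod 3.
P→Q: (-9)(-7) − (-8)(-3) = 39
Q→R: (-8)(-8) − (-8)(-7) = 8
R→P: (-8)(-3) − (-9)(-8) = -48
Σ = -1
Area = |Σ|/2 = 0.5.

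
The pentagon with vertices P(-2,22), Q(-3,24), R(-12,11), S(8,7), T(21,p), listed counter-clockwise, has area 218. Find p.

2

The doubled signed area Σ (x_i y_{i+1} − x_{i+1} y_i) is linear in p.
With p=0 it equals 416; the coefficient of p is 10 (from the two edges through T).
So 10·p + 416 = 2·218 = 436 ⇒ p = 2.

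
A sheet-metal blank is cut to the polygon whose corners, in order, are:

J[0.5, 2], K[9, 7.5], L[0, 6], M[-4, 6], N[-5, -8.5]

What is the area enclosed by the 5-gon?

Σ = (-14.25) + (54) + (24) + (64) + (-5.75) = 122
Area = |Σ|/2 = 61.

61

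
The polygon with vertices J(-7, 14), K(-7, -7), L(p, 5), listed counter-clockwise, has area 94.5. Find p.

2

Write out the shoelace sum; only the two edges meeting at L involve p:
2·Area = [((-7)·5 − p·(-7)) + (p·14 − (-7)·5)] + 147
       = 21·p + 147 = 189
⇒ p = 2.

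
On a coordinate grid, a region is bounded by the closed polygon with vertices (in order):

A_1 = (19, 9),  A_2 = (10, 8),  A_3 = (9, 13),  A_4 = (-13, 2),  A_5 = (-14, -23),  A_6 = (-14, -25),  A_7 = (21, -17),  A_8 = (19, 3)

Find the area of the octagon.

962.5

Apply the shoelace (surveyor's) formula: 2A = Σ (x_i·y_{i+1} − x_{i+1}·y_i), indices taken mod 8.
Cross-terms: 62, 58, 187, 327, 28, 763, 386, 114  ⇒  Σ = 1925
Area = |Σ|/2 = 962.5.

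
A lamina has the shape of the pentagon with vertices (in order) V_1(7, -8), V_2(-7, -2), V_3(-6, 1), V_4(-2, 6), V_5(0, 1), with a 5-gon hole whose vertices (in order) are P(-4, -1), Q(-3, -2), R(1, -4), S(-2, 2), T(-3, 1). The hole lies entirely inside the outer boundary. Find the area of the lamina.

54

Outer boundary:
V_1→V_2: (7)(-2) − (-7)(-8) = -70
V_2→V_3: (-7)(1) − (-6)(-2) = -19
V_3→V_4: (-6)(6) − (-2)(1) = -34
V_4→V_5: (-2)(1) − (0)(6) = -2
V_5→V_1: (0)(-8) − (7)(1) = -7
Σ = -132
Area = |Σ|/2 = 66.
Hole:
Apply the shoelace formula: 2A = Σ (x_i·y_{i+1} − x_{i+1}·y_i), indices taken mod 5.
Σ = (5) + (14) + (-6) + (4) + (7) = 24
Area = |Σ|/2 = 12.
Net area = 66 − 12 = 54.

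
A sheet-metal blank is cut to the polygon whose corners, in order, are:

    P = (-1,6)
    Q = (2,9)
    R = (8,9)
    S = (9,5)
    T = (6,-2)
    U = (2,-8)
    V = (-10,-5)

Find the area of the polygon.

181.5

Σ = (-21) + (-54) + (-41) + (-48) + (-44) + (-90) + (-65) = -363
Area = |Σ|/2 = 181.5.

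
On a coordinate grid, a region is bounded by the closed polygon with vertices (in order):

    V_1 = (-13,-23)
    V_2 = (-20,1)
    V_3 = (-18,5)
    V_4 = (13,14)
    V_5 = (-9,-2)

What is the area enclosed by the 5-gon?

Apply the surveyor's formula: 2A = Σ (x_i·y_{i+1} − x_{i+1}·y_i), indices taken mod 5.
Σ = (-473) + (-82) + (-317) + (100) + (181) = -591
Area = |Σ|/2 = 295.5.

295.5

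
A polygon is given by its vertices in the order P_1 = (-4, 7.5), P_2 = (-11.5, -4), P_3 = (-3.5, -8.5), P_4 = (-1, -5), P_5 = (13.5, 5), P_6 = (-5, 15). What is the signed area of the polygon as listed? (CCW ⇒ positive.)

253.75

Apply the shoelace (surveyor's) formula: 2A = Σ (x_i·y_{i+1} − x_{i+1}·y_i), indices taken mod 6.
P_1→P_2: (-4)(-4) − (-11.5)(7.5) = 102.25
P_2→P_3: (-11.5)(-8.5) − (-3.5)(-4) = 83.75
P_3→P_4: (-3.5)(-5) − (-1)(-8.5) = 9
P_4→P_5: (-1)(5) − (13.5)(-5) = 62.5
P_5→P_6: (13.5)(15) − (-5)(5) = 227.5
P_6→P_1: (-5)(7.5) − (-4)(15) = 22.5
Σ = 507.5
Signed area = Σ/2 = 253.75 (positive ⇒ counter-clockwise traversal).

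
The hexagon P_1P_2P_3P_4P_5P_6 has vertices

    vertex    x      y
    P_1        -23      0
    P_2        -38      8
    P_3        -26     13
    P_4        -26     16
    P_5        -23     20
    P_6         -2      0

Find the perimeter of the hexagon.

88

|P_1P_2| = √((-15)² + (8)²) = √289 = 17
|P_2P_3| = √((12)² + (5)²) = √169 = 13
|P_3P_4| = √((0)² + (3)²) = √9 = 3
|P_4P_5| = √((3)² + (4)²) = √25 = 5
|P_5P_6| = √((21)² + (-20)²) = √841 = 29
|P_6P_1| = √((-21)² + (0)²) = √441 = 21
Perimeter = 17 + 13 + 3 + 5 + 29 + 21 = 88.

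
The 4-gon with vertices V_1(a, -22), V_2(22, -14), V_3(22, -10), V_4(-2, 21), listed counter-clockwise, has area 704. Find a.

The doubled signed area Σ (x_i y_{i+1} − x_{i+1} y_i) is linear in a.
With a=0 it equals 1058; the coefficient of a is -35 (from the two edges through V_1).
So -35·a + 1058 = 2·704 = 1408 ⇒ a = -10.

-10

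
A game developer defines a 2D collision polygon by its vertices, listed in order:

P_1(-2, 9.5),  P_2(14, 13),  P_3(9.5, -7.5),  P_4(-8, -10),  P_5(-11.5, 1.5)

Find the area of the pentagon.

Apply Gauss's area formula: 2A = Σ (x_i·y_{i+1} − x_{i+1}·y_i), indices taken mod 5.
Σ = (-159) + (-228.5) + (-155) + (-127) + (-106.25) = -775.75
Area = |Σ|/2 = 387.875.

387.875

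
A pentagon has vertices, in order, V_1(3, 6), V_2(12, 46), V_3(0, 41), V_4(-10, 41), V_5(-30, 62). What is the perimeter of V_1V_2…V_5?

158

|V_1V_2| = √((9)² + (40)²) = √1681 = 41
|V_2V_3| = √((-12)² + (-5)²) = √169 = 13
|V_3V_4| = √((-10)² + (0)²) = √100 = 10
|V_4V_5| = √((-20)² + (21)²) = √841 = 29
|V_5V_1| = √((33)² + (-56)²) = √4225 = 65
Perimeter = 41 + 13 + 10 + 29 + 65 = 158.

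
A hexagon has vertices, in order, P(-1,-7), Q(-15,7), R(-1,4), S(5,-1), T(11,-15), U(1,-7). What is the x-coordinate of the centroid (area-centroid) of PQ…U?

Apply the surveyor's formula. First the cross-terms c_i = x_i·y_{i+1} − x_{i+1}·y_i:
  -112, -53, -19, -64, -62, -14  ⇒  2A = -324, A = -162.
Then Σ (x_i + x_{i+1})·c_i = 796, so x̄ = 796 / (6·(-162)) = -199/243.

-199/243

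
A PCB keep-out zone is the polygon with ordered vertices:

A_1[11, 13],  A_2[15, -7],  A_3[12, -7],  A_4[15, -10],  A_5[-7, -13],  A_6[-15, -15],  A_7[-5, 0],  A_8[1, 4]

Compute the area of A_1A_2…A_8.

394.5

Apply the shoelace (surveyor's) formula: 2A = Σ (x_i·y_{i+1} − x_{i+1}·y_i), indices taken mod 8.
Σ = (-272) + (-21) + (-15) + (-265) + (-90) + (-75) + (-20) + (-31) = -789
Area = |Σ|/2 = 394.5.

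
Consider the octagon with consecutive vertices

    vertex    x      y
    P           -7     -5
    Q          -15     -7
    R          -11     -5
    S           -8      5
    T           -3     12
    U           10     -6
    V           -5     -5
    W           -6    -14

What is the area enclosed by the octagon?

Apply the shoelace formula: 2A = Σ (x_i·y_{i+1} − x_{i+1}·y_i), indices taken mod 8.
Σ = (-26) + (-2) + (-95) + (-81) + (-102) + (-80) + (40) + (-68) = -414
Area = |Σ|/2 = 207.

207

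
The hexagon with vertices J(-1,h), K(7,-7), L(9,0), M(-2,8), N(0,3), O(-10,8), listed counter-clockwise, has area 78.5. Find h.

1

Write out the shoelace sum; only the two edges meeting at J involve h:
2·Area = [((-10)·h − (-1)·8) + ((-1)·(-7) − 7·h)] + 159
       = -17·h + 174 = 157
⇒ h = 1.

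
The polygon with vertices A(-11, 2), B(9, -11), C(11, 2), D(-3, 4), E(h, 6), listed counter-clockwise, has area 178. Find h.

Write out the shoelace sum; only the two edges meeting at E involve h:
2·Area = [((-3)·6 − h·4) + (h·2 − (-11)·6)] + 292
       = -2·h + 340 = 356
⇒ h = -8.

-8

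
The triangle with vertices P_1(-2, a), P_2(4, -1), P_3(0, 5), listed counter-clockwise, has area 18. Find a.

-1

Write out the shoelace sum; only the two edges meeting at P_1 involve a:
2·Area = [(0·a − (-2)·5) + ((-2)·(-1) − 4·a)] + 20
       = -4·a + 32 = 36
⇒ a = -1.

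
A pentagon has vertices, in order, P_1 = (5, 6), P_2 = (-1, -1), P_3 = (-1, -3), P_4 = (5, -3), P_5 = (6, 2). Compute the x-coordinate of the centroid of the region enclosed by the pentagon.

2.96

Apply the surveyor's formula. First the cross-terms c_i = x_i·y_{i+1} − x_{i+1}·y_i:
  1, 2, 18, 28, 26  ⇒  2A = 75, A = 37.5.
Then Σ (x_i + x_{i+1})·c_i = 666, so x̄ = 666 / (6·37.5) = 2.96.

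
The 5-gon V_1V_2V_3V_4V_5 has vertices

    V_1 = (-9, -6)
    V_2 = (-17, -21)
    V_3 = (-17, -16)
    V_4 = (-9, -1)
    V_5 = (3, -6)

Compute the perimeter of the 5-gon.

|V_1V_2| = √((-8)² + (-15)²) = √289 = 17
|V_2V_3| = √((0)² + (5)²) = √25 = 5
|V_3V_4| = √((8)² + (15)²) = √289 = 17
|V_4V_5| = √((12)² + (-5)²) = √169 = 13
|V_5V_1| = √((-12)² + (0)²) = √144 = 12
Perimeter = 17 + 5 + 17 + 13 + 12 = 64.

64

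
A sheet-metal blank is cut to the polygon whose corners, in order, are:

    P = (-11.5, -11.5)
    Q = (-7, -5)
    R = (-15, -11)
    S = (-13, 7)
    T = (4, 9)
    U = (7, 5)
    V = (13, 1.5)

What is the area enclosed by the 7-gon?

321.875

Apply the surveyor's formula: 2A = Σ (x_i·y_{i+1} − x_{i+1}·y_i), indices taken mod 7.
Cross-terms: -23, 2, -248, -145, -43, -54.5, -132.25  ⇒  Σ = -643.75
Area = |Σ|/2 = 321.875.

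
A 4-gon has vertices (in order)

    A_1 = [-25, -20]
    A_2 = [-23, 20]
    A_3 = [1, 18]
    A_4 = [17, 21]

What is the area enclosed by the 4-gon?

747

A_1→A_2: (-25)(20) − (-23)(-20) = -960
A_2→A_3: (-23)(18) − (1)(20) = -434
A_3→A_4: (1)(21) − (17)(18) = -285
A_4→A_1: (17)(-20) − (-25)(21) = 185
Σ = -1494
Area = |Σ|/2 = 747.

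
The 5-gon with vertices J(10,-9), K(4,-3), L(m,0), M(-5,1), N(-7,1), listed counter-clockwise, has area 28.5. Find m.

Write out the shoelace sum; only the two edges meeting at L involve m:
2·Area = [(4·0 − m·(-3)) + (m·1 − (-5)·0)] + 61
       = 4·m + 61 = 57
⇒ m = -1.

-1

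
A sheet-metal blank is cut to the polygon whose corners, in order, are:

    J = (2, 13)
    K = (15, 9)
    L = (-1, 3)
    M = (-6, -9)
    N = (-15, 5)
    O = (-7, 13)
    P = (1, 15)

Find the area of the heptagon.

278

Apply the shoelace (surveyor's) formula: 2A = Σ (x_i·y_{i+1} − x_{i+1}·y_i), indices taken mod 7.
Σ = (-177) + (54) + (27) + (-165) + (-160) + (-118) + (-17) = -556
Area = |Σ|/2 = 278.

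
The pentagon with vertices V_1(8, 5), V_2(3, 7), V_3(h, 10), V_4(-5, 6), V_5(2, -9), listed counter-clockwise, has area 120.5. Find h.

-5

The doubled signed area Σ (x_i y_{i+1} − x_{i+1} y_i) is linear in h.
With h=0 it equals 236; the coefficient of h is -1 (from the two edges through V_3).
So -1·h + 236 = 2·120.5 = 241 ⇒ h = -5.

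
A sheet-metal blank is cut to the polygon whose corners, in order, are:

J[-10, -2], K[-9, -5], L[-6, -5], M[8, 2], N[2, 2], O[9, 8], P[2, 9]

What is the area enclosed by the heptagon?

118

Σ = (32) + (15) + (28) + (12) + (-2) + (65) + (86) = 236
Area = |Σ|/2 = 118.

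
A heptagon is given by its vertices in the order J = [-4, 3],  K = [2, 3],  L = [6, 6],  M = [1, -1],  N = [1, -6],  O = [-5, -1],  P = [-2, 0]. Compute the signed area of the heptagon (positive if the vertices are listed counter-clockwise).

Apply the shoelace formula: 2A = Σ (x_i·y_{i+1} − x_{i+1}·y_i), indices taken mod 7.
Cross-terms: -18, -6, -12, -5, -31, -2, -6  ⇒  Σ = -80
Signed area = Σ/2 = -40 (negative ⇒ clockwise traversal).

-40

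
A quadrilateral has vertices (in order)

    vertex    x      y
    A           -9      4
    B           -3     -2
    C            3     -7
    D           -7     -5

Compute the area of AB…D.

40

Apply the surveyor's formula: 2A = Σ (x_i·y_{i+1} − x_{i+1}·y_i), indices taken mod 4.
Σ = (30) + (27) + (-64) + (-73) = -80
Area = |Σ|/2 = 40.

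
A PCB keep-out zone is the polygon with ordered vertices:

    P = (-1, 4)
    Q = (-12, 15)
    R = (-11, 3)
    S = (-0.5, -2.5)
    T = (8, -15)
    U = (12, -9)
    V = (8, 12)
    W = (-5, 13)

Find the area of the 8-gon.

Σ = (33) + (129) + (29) + (27.5) + (108) + (216) + (164) + (-7) = 699.5
Area = |Σ|/2 = 349.75.

349.75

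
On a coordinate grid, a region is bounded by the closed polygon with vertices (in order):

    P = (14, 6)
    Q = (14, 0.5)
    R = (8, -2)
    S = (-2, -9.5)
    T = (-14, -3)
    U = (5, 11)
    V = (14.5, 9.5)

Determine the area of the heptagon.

Σ = (-77) + (-32) + (-80) + (-127) + (-139) + (-112) + (-46) = -613
Area = |Σ|/2 = 306.5.

306.5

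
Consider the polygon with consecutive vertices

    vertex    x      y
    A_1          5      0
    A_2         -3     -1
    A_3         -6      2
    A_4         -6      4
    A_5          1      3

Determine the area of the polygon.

33

Σ = (-5) + (-12) + (-12) + (-22) + (-15) = -66
Area = |Σ|/2 = 33.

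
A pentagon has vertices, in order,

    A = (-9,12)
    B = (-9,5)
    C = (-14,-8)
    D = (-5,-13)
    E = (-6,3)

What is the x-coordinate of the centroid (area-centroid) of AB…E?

-1800/209

Apply the shoelace (surveyor's) formula. First the cross-terms c_i = x_i·y_{i+1} − x_{i+1}·y_i:
  63, 142, 142, -93, -45  ⇒  2A = 209, A = 104.5.
Then Σ (x_i + x_{i+1})·c_i = -5400, so x̄ = -5400 / (6·104.5) = -1800/209.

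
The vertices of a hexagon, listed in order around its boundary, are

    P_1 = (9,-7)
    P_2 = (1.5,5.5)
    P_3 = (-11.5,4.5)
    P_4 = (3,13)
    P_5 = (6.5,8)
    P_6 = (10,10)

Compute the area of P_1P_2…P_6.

Σ = (60) + (70) + (-163) + (-60.5) + (-15) + (-160) = -268.5
Area = |Σ|/2 = 134.25.

134.25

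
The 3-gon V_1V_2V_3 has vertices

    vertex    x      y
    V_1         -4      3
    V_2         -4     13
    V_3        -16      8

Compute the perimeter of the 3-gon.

|V_1V_2| = √((0)² + (10)²) = √100 = 10
|V_2V_3| = √((-12)² + (-5)²) = √169 = 13
|V_3V_1| = √((12)² + (-5)²) = √169 = 13
Perimeter = 10 + 13 + 13 = 36.

36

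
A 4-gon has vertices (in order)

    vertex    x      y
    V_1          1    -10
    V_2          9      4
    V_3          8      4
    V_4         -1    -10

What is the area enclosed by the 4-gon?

21

Cross-terms: 94, 4, -76, 20  ⇒  Σ = 42
Area = |Σ|/2 = 21.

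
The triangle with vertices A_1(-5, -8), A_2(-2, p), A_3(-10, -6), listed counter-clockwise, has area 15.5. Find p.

-3

Write out the shoelace sum; only the two edges meeting at A_2 involve p:
2·Area = [((-5)·p − (-2)·(-8)) + ((-2)·(-6) − (-10)·p)] + 50
       = 5·p + 46 = 31
⇒ p = -3.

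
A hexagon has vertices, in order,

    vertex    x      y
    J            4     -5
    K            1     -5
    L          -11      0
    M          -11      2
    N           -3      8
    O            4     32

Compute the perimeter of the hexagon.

|JK| = √((-3)² + (0)²) = √9 = 3
|KL| = √((-12)² + (5)²) = √169 = 13
|LM| = √((0)² + (2)²) = √4 = 2
|MN| = √((8)² + (6)²) = √100 = 10
|NO| = √((7)² + (24)²) = √625 = 25
|OJ| = √((0)² + (-37)²) = √1369 = 37
Perimeter = 3 + 13 + 2 + 10 + 25 + 37 = 90.

90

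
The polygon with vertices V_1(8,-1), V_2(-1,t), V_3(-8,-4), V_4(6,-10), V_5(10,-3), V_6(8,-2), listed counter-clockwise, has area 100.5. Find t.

The doubled signed area Σ (x_i y_{i+1} − x_{i+1} y_i) is linear in t.
With t=0 it equals 201; the coefficient of t is 16 (from the two edges through V_2).
So 16·t + 201 = 2·100.5 = 201 ⇒ t = 0.

0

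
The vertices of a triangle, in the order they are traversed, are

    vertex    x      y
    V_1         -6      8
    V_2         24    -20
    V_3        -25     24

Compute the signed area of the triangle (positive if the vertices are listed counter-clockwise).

V_1→V_2: (-6)(-20) − (24)(8) = -72
V_2→V_3: (24)(24) − (-25)(-20) = 76
V_3→V_1: (-25)(8) − (-6)(24) = -56
Σ = -52
Signed area = Σ/2 = -26 (negative ⇒ clockwise traversal).

-26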